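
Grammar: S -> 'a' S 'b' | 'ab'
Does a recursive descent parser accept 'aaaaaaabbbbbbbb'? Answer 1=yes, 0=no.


Grammar accepts strings of the form a^n b^n (n >= 1)
Word: 'aaaaaaabbbbbbbb'
Counting: 7 a's and 8 b's
Check: 7 == 8? No
Mismatch: a-count != b-count
Rejected

0


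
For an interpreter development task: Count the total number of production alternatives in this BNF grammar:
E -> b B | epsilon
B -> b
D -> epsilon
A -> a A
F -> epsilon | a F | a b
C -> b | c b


Counting alternatives per rule:
  E: 2 alternative(s)
  B: 1 alternative(s)
  D: 1 alternative(s)
  A: 1 alternative(s)
  F: 3 alternative(s)
  C: 2 alternative(s)
Sum: 2 + 1 + 1 + 1 + 3 + 2 = 10

10


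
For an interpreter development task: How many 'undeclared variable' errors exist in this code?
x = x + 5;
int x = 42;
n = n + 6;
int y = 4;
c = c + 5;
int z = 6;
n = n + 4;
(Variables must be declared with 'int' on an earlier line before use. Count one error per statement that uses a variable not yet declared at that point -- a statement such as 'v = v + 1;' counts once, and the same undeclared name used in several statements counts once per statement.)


Scanning code line by line:
  Line 1: use 'x' -> ERROR (undeclared)
  Line 2: declare 'x' -> declared = ['x']
  Line 3: use 'n' -> ERROR (undeclared)
  Line 4: declare 'y' -> declared = ['x', 'y']
  Line 5: use 'c' -> ERROR (undeclared)
  Line 6: declare 'z' -> declared = ['x', 'y', 'z']
  Line 7: use 'n' -> ERROR (undeclared)
Total undeclared variable errors: 4

4


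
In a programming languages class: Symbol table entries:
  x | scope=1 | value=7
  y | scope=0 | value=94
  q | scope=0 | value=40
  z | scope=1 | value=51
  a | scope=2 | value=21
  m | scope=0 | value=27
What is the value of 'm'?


Searching symbol table for 'm':
  x | scope=1 | value=7
  y | scope=0 | value=94
  q | scope=0 | value=40
  z | scope=1 | value=51
  a | scope=2 | value=21
  m | scope=0 | value=27 <- MATCH
Found 'm' at scope 0 with value 27

27


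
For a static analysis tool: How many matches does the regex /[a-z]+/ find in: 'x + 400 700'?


Pattern: /[a-z]+/ (identifiers)
Input: 'x + 400 700'
Scanning for matches:
  Match 1: 'x'
Total matches: 1

1


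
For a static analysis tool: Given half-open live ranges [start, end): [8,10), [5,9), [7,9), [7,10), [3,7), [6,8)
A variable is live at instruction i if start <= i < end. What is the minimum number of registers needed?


Live ranges:
  Var0: [8, 10)
  Var1: [5, 9)
  Var2: [7, 9)
  Var3: [7, 10)
  Var4: [3, 7)
  Var5: [6, 8)
Sweep-line events (position, delta, active):
  pos=3 start -> active=1
  pos=5 start -> active=2
  pos=6 start -> active=3
  pos=7 end -> active=2
  pos=7 start -> active=3
  pos=7 start -> active=4
  pos=8 end -> active=3
  pos=8 start -> active=4
  pos=9 end -> active=3
  pos=9 end -> active=2
  pos=10 end -> active=1
  pos=10 end -> active=0
Maximum simultaneous active: 4
Minimum registers needed: 4

4


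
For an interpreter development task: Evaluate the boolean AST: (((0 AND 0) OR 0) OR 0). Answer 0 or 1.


Step 1: Evaluate inner node
  0 AND 0 = 0
Step 2: Evaluate next node
  0 OR 0 = 0
Step 3: Evaluate root node
  0 OR 0 = 0

0


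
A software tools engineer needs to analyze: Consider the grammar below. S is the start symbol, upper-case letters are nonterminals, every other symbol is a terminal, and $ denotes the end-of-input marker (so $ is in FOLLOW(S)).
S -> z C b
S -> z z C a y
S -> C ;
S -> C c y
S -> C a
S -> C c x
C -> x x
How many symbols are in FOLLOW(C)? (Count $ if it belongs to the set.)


S is the start symbol and does not occur in any rule body, so FOLLOW(S) = {$}.
Examining every occurrence of C in a rule body:
  S -> z C b : C is followed by terminal 'b' -> add 'b'
  S -> z z C a y : C is followed by terminal 'a' -> add 'a'
  S -> C ; : C is followed by terminal ';' -> add ';'
  S -> C c y : C is followed by terminal 'c' -> add 'c'
  S -> C a : C is followed by terminal 'a' -> add 'a' (already in the set)
  S -> C c x : C is followed by terminal 'c' -> add 'c' (already in the set)
  C -> x x : C does not occur in the body -> contributes nothing
FOLLOW(C) = {;, a, b, c}
Count: 4

4


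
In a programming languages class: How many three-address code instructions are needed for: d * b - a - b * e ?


Expression: d * b - a - b * e
Generating three-address code (respecting * over +/- precedence):
  Instruction 1: t1 = d * b
  Instruction 2: t2 = b * e
  Instruction 3: t3 = t1 - a
  Instruction 4: t4 = t3 - t2
Total instructions: 4

4


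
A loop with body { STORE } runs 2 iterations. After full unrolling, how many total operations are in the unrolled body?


Loop body operations: STORE (1 op per iteration)
Unrolling 2 iterations:
  Iteration 1: STORE (1 ops)
  Iteration 2: STORE (1 ops)
Total: 2 iterations * 1 ops/iter = 2 operations

2


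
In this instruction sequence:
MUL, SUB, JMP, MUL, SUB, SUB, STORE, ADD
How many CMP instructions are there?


Scanning instruction sequence for CMP:
  Position 1: MUL
  Position 2: SUB
  Position 3: JMP
  Position 4: MUL
  Position 5: SUB
  Position 6: SUB
  Position 7: STORE
  Position 8: ADD
Matches at positions: []
Total CMP count: 0

0


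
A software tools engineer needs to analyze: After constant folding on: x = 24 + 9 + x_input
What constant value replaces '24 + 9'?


Identifying constant sub-expression:
  Original: x = 24 + 9 + x_input
  24 and 9 are both compile-time constants
  Evaluating: 24 + 9 = 33
  After folding: x = 33 + x_input

33


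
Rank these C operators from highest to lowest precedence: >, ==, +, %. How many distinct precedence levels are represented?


Looking up precedence for each operator:
  > -> precedence 4
  == -> precedence 3
  + -> precedence 5
  % -> precedence 6
Sorted highest to lowest: %, +, >, ==
Distinct precedence values: [6, 5, 4, 3]
Number of distinct levels: 4

4


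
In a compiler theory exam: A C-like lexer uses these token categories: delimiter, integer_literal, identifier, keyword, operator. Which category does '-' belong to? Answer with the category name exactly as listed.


Token: '-'
Checking categories:
  identifier: no
  integer_literal: no
  operator: YES
  keyword: no
  delimiter: no
Category: operator

operator


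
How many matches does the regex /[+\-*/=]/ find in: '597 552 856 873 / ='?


Pattern: /[+\-*/=]/ (operators)
Input: '597 552 856 873 / ='
Scanning for matches:
  Match 1: '/'
  Match 2: '='
Total matches: 2

2


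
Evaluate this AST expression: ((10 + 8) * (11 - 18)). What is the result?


Expression: ((10 + 8) * (11 - 18))
Evaluating step by step:
  10 + 8 = 18
  11 - 18 = -7
  18 * -7 = -126
Result: -126

-126


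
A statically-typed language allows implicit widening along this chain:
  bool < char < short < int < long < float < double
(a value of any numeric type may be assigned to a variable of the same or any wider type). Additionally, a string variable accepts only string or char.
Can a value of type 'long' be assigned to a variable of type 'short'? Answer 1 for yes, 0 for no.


Target variable type: short
Source value type: long
Numeric ranks: long=4, short=2
Widening allowed iff rank(source) <= rank(target): 4 <= 2? No
Result: 0

0


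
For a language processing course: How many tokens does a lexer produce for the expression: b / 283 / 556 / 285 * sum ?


Scanning 'b / 283 / 556 / 285 * sum'
Token 1: 'b' -> identifier
Token 2: '/' -> operator
Token 3: '283' -> integer_literal
Token 4: '/' -> operator
Token 5: '556' -> integer_literal
Token 6: '/' -> operator
Token 7: '285' -> integer_literal
Token 8: '*' -> operator
Token 9: 'sum' -> identifier
Total tokens: 9

9


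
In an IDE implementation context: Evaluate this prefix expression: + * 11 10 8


Parsing prefix expression: + * 11 10 8
Step 1: Innermost operation '* 11 10'
  11 * 10 = 110
Step 2: Outer operation '+ [110] 8'
  110 + 8 = 118

118


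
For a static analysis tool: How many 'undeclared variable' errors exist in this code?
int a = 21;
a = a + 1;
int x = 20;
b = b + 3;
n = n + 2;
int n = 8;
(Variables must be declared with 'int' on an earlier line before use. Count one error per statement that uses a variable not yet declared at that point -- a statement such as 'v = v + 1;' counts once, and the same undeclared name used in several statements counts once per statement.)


Scanning code line by line:
  Line 1: declare 'a' -> declared = ['a']
  Line 2: use 'a' -> OK (declared)
  Line 3: declare 'x' -> declared = ['a', 'x']
  Line 4: use 'b' -> ERROR (undeclared)
  Line 5: use 'n' -> ERROR (undeclared)
  Line 6: declare 'n' -> declared = ['a', 'n', 'x']
Total undeclared variable errors: 2

2


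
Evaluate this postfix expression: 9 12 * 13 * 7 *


Processing tokens left to right:
Push 9, Push 12
Pop 9 and 12, compute 9 * 12 = 108, push 108
Push 13
Pop 108 and 13, compute 108 * 13 = 1404, push 1404
Push 7
Pop 1404 and 7, compute 1404 * 7 = 9828, push 9828
Stack result: 9828

9828


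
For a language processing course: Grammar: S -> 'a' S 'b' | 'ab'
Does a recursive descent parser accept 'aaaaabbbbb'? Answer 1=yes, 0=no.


Grammar accepts strings of the form a^n b^n (n >= 1)
Word: 'aaaaabbbbb'
Counting: 5 a's and 5 b's
Check: 5 == 5? Yes
Derivation (S -> aSb applied 4 time(s), then S -> ab): S => aSb => aaSbb => aaaSbbb => aaaaSbbbb => aaaaabbbbb
Accepted

1


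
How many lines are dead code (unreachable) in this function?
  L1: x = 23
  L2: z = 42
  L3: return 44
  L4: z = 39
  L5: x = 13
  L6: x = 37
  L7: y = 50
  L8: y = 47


Analyzing control flow:
  L1: reachable (before return)
  L2: reachable (before return)
  L3: reachable (return statement)
  L4: DEAD (after return at L3)
  L5: DEAD (after return at L3)
  L6: DEAD (after return at L3)
  L7: DEAD (after return at L3)
  L8: DEAD (after return at L3)
Return at L3, total lines = 8
Dead lines: L4 through L8
Count: 5

5


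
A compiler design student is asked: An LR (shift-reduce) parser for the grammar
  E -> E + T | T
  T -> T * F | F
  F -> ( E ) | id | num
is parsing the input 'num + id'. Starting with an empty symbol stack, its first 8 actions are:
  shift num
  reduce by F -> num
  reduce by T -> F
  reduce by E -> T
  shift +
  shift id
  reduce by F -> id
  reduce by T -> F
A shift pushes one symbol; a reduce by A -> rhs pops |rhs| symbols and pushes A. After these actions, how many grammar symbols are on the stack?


Tracking the symbol stack through each action:
  Action 1: shift 'num' : push -> stack = [num] (size 1)
  Action 2: reduce by F -> num : pop 1, push F -> stack = [F] (size 1)
  Action 3: reduce by T -> F : pop 1, push T -> stack = [T] (size 1)
  Action 4: reduce by E -> T : pop 1, push E -> stack = [E] (size 1)
  Action 5: shift '+' : push -> stack = [E, +] (size 2)
  Action 6: shift 'id' : push -> stack = [E, +, id] (size 3)
  Action 7: reduce by F -> id : pop 1, push F -> stack = [E, +, F] (size 3)
  Action 8: reduce by T -> F : pop 1, push T -> stack = [E, +, T] (size 3)
Final stack size: 3

3


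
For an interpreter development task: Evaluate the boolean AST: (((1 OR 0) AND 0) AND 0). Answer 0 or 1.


Step 1: Evaluate inner node
  1 OR 0 = 1
Step 2: Evaluate next node
  1 AND 0 = 0
Step 3: Evaluate root node
  0 AND 0 = 0

0


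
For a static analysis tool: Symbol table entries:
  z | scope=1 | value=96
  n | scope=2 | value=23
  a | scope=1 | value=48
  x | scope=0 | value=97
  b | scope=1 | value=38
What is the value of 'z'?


Searching symbol table for 'z':
  z | scope=1 | value=96 <- MATCH
  n | scope=2 | value=23
  a | scope=1 | value=48
  x | scope=0 | value=97
  b | scope=1 | value=38
Found 'z' at scope 1 with value 96

96


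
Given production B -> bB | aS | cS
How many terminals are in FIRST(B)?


Production: B -> bB | aS | cS
Examining each alternative for leading terminals:
  B -> bB : first terminal = 'b'
  B -> aS : first terminal = 'a'
  B -> cS : first terminal = 'c'
FIRST(B) = {a, b, c}
Count: 3

3


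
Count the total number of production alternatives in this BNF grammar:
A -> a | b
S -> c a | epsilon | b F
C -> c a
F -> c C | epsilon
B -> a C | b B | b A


Counting alternatives per rule:
  A: 2 alternative(s)
  S: 3 alternative(s)
  C: 1 alternative(s)
  F: 2 alternative(s)
  B: 3 alternative(s)
Sum: 2 + 3 + 1 + 2 + 3 = 11

11


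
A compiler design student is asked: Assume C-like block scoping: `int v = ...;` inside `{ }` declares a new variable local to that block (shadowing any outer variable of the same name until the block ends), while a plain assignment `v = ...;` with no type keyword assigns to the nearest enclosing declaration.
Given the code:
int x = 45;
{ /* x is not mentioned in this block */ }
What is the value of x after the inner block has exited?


Analyzing scoping rules:
Outer scope: declares x = 45
Inner block: x is neither redeclared nor assigned -> unchanged
After the block -> 45
Result: 45

45


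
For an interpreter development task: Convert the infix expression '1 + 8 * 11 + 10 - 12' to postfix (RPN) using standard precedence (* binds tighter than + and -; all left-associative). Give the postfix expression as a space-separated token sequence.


Applying the shunting-yard algorithm:
  Operand 1 -> output
  Push '+' onto operator stack -> op-stack: [+]
  Operand 8 -> output
  Push '*' onto operator stack -> op-stack: [+, *]
  Operand 11 -> output
  See '+' (prec 1); top '*' (prec 2) >= it -> pop '*' to output
  See '+' (prec 1); top '+' (prec 1) >= it -> pop '+' to output
  Push '+' onto operator stack -> op-stack: [+]
  Operand 10 -> output
  See '-' (prec 1); top '+' (prec 1) >= it -> pop '+' to output
  Push '-' onto operator stack -> op-stack: [-]
  Operand 12 -> output
  End of input: pop '-' to output
Postfix result: 1 8 11 * + 10 + 12 -

1 8 11 * + 10 + 12 -


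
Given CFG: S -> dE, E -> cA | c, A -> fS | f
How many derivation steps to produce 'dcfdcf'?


Grammar: S -> dE, E -> cA | c, A -> fS | f
Deriving 'dcfdcf':
Step 1: S -> dE => dE
Step 2: E -> cA => dcA
Step 3: A -> fS => dcfS
Step 4: S -> dE => dcfdE
Step 5: E -> cA => dcfdcA
Step 6: A -> f => dcfdcf
Total derivation steps: 6

6


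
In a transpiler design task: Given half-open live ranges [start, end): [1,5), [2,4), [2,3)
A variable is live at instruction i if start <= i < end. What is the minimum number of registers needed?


Live ranges:
  Var0: [1, 5)
  Var1: [2, 4)
  Var2: [2, 3)
Sweep-line events (position, delta, active):
  pos=1 start -> active=1
  pos=2 start -> active=2
  pos=2 start -> active=3
  pos=3 end -> active=2
  pos=4 end -> active=1
  pos=5 end -> active=0
Maximum simultaneous active: 3
Minimum registers needed: 3

3


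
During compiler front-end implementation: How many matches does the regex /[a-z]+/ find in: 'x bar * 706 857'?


Pattern: /[a-z]+/ (identifiers)
Input: 'x bar * 706 857'
Scanning for matches:
  Match 1: 'x'
  Match 2: 'bar'
Total matches: 2

2


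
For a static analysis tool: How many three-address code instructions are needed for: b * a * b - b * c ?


Expression: b * a * b - b * c
Generating three-address code (respecting * over +/- precedence):
  Instruction 1: t1 = b * a
  Instruction 2: t2 = t1 * b
  Instruction 3: t3 = b * c
  Instruction 4: t4 = t2 - t3
Total instructions: 4

4


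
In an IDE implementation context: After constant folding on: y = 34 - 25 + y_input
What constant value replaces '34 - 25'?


Identifying constant sub-expression:
  Original: y = 34 - 25 + y_input
  34 and 25 are both compile-time constants
  Evaluating: 34 - 25 = 9
  After folding: y = 9 + y_input

9


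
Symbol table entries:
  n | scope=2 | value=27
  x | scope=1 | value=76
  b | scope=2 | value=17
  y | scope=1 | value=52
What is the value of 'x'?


Searching symbol table for 'x':
  n | scope=2 | value=27
  x | scope=1 | value=76 <- MATCH
  b | scope=2 | value=17
  y | scope=1 | value=52
Found 'x' at scope 1 with value 76

76


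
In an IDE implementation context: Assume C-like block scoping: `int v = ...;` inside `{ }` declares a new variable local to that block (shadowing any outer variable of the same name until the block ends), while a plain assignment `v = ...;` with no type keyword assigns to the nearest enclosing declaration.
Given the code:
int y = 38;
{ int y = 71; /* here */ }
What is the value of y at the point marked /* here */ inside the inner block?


Analyzing scoping rules:
Outer scope: declares y = 38
Inner block: 'int y = 71;' declares a NEW y that shadows the outer one
Inside the block the inner declaration is in scope -> 71
Result: 71

71


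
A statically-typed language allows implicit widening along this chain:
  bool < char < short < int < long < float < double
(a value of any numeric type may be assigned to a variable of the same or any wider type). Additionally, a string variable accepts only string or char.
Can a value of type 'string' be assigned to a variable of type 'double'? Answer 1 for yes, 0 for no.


Target variable type: double
Source value type: string
Rule: string cannot widen to any numeric type
Result: 0

0


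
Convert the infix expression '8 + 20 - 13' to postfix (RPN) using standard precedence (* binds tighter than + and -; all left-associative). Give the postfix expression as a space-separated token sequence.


Applying the shunting-yard algorithm:
  Operand 8 -> output
  Push '+' onto operator stack -> op-stack: [+]
  Operand 20 -> output
  See '-' (prec 1); top '+' (prec 1) >= it -> pop '+' to output
  Push '-' onto operator stack -> op-stack: [-]
  Operand 13 -> output
  End of input: pop '-' to output
Postfix result: 8 20 + 13 -

8 20 + 13 -


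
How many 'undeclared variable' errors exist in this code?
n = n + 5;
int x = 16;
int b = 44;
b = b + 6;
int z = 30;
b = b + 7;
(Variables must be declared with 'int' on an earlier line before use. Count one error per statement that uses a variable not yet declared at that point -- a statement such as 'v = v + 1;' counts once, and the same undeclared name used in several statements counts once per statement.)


Scanning code line by line:
  Line 1: use 'n' -> ERROR (undeclared)
  Line 2: declare 'x' -> declared = ['x']
  Line 3: declare 'b' -> declared = ['b', 'x']
  Line 4: use 'b' -> OK (declared)
  Line 5: declare 'z' -> declared = ['b', 'x', 'z']
  Line 6: use 'b' -> OK (declared)
Total undeclared variable errors: 1

1


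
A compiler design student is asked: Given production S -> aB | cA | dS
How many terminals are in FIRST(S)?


Production: S -> aB | cA | dS
Examining each alternative for leading terminals:
  S -> aB : first terminal = 'a'
  S -> cA : first terminal = 'c'
  S -> dS : first terminal = 'd'
FIRST(S) = {a, c, d}
Count: 3

3


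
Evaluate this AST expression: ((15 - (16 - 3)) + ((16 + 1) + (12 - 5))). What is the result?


Expression: ((15 - (16 - 3)) + ((16 + 1) + (12 - 5)))
Evaluating step by step:
  16 - 3 = 13
  15 - 13 = 2
  16 + 1 = 17
  12 - 5 = 7
  17 + 7 = 24
  2 + 24 = 26
Result: 26

26


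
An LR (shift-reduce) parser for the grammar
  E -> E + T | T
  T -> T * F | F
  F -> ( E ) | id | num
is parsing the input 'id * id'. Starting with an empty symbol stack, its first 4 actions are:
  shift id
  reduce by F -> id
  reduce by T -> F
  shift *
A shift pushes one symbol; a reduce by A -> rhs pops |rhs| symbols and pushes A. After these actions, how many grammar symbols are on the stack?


Tracking the symbol stack through each action:
  Action 1: shift 'id' : push -> stack = [id] (size 1)
  Action 2: reduce by F -> id : pop 1, push F -> stack = [F] (size 1)
  Action 3: reduce by T -> F : pop 1, push T -> stack = [T] (size 1)
  Action 4: shift '*' : push -> stack = [T, *] (size 2)
Final stack size: 2

2


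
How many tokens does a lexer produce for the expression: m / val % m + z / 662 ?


Scanning 'm / val % m + z / 662'
Token 1: 'm' -> identifier
Token 2: '/' -> operator
Token 3: 'val' -> identifier
Token 4: '%' -> operator
Token 5: 'm' -> identifier
Token 6: '+' -> operator
Token 7: 'z' -> identifier
Token 8: '/' -> operator
Token 9: '662' -> integer_literal
Total tokens: 9

9


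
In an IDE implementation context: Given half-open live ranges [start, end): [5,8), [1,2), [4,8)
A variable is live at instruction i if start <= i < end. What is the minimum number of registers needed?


Live ranges:
  Var0: [5, 8)
  Var1: [1, 2)
  Var2: [4, 8)
Sweep-line events (position, delta, active):
  pos=1 start -> active=1
  pos=2 end -> active=0
  pos=4 start -> active=1
  pos=5 start -> active=2
  pos=8 end -> active=1
  pos=8 end -> active=0
Maximum simultaneous active: 2
Minimum registers needed: 2

2


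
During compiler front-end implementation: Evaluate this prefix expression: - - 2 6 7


Parsing prefix expression: - - 2 6 7
Step 1: Innermost operation '- 2 6'
  2 - 6 = -4
Step 2: Outer operation '- [-4] 7'
  -4 - 7 = -11

-11


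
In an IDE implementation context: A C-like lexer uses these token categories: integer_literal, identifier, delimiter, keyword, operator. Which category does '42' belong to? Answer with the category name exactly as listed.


Token: '42'
Checking categories:
  identifier: no
  integer_literal: YES
  operator: no
  keyword: no
  delimiter: no
Category: integer_literal

integer_literal


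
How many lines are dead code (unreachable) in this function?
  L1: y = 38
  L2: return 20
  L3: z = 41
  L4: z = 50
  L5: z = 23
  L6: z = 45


Analyzing control flow:
  L1: reachable (before return)
  L2: reachable (return statement)
  L3: DEAD (after return at L2)
  L4: DEAD (after return at L2)
  L5: DEAD (after return at L2)
  L6: DEAD (after return at L2)
Return at L2, total lines = 6
Dead lines: L3 through L6
Count: 4

4


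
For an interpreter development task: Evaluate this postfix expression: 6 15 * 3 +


Processing tokens left to right:
Push 6, Push 15
Pop 6 and 15, compute 6 * 15 = 90, push 90
Push 3
Pop 90 and 3, compute 90 + 3 = 93, push 93
Stack result: 93

93


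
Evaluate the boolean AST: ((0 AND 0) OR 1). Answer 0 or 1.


Step 1: Evaluate inner node
  0 AND 0 = 0
Step 2: Evaluate root node
  0 OR 1 = 1

1


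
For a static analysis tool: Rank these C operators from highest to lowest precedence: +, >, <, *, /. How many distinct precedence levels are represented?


Looking up precedence for each operator:
  + -> precedence 5
  > -> precedence 4
  < -> precedence 4
  * -> precedence 6
  / -> precedence 6
Sorted highest to lowest: *, /, +, >, <
Distinct precedence values: [6, 5, 4]
Number of distinct levels: 3

3


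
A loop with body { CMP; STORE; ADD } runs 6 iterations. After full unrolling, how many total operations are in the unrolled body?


Loop body operations: CMP, STORE, ADD (3 ops per iteration)
Unrolling 6 iterations:
  Iteration 1: CMP, STORE, ADD (3 ops)
  Iteration 2: CMP, STORE, ADD (3 ops)
  Iteration 3: CMP, STORE, ADD (3 ops)
  Iteration 4: CMP, STORE, ADD (3 ops)
  Iteration 5: CMP, STORE, ADD (3 ops)
  Iteration 6: CMP, STORE, ADD (3 ops)
Total: 6 iterations * 3 ops/iter = 18 operations

18


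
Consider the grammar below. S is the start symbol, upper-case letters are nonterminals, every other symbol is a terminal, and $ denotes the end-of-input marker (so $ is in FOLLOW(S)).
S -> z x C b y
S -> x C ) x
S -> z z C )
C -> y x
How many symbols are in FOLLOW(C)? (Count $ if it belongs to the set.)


S is the start symbol and does not occur in any rule body, so FOLLOW(S) = {$}.
Examining every occurrence of C in a rule body:
  S -> z x C b y : C is followed by terminal 'b' -> add 'b'
  S -> x C ) x : C is followed by terminal ')' -> add ')'
  S -> z z C ) : C is followed by terminal ')' -> add ')' (already in the set)
  C -> y x : C does not occur in the body -> contributes nothing
FOLLOW(C) = {), b}
Count: 2

2


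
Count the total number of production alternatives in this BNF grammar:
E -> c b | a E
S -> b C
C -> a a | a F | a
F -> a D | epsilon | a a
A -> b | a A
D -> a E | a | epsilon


Counting alternatives per rule:
  E: 2 alternative(s)
  S: 1 alternative(s)
  C: 3 alternative(s)
  F: 3 alternative(s)
  A: 2 alternative(s)
  D: 3 alternative(s)
Sum: 2 + 1 + 3 + 3 + 2 + 3 = 14

14


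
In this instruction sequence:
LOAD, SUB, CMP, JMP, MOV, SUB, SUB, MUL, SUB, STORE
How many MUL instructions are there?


Scanning instruction sequence for MUL:
  Position 1: LOAD
  Position 2: SUB
  Position 3: CMP
  Position 4: JMP
  Position 5: MOV
  Position 6: SUB
  Position 7: SUB
  Position 8: MUL <- MATCH
  Position 9: SUB
  Position 10: STORE
Matches at positions: [8]
Total MUL count: 1

1


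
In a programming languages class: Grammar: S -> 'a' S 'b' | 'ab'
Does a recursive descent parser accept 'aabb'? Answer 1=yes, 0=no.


Grammar accepts strings of the form a^n b^n (n >= 1)
Word: 'aabb'
Counting: 2 a's and 2 b's
Check: 2 == 2? Yes
Derivation (S -> aSb applied 1 time(s), then S -> ab): S => aSb => aabb
Accepted

1


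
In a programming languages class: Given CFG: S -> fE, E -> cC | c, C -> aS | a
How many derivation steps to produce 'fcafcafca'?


Grammar: S -> fE, E -> cC | c, C -> aS | a
Deriving 'fcafcafca':
Step 1: S -> fE => fE
Step 2: E -> cC => fcC
Step 3: C -> aS => fcaS
Step 4: S -> fE => fcafE
Step 5: E -> cC => fcafcC
Step 6: C -> aS => fcafcaS
Step 7: S -> fE => fcafcafE
Step 8: E -> cC => fcafcafcC
Step 9: C -> a => fcafcafca
Total derivation steps: 9

9


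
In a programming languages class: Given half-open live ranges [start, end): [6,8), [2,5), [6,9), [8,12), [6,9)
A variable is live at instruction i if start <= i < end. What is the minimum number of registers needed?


Live ranges:
  Var0: [6, 8)
  Var1: [2, 5)
  Var2: [6, 9)
  Var3: [8, 12)
  Var4: [6, 9)
Sweep-line events (position, delta, active):
  pos=2 start -> active=1
  pos=5 end -> active=0
  pos=6 start -> active=1
  pos=6 start -> active=2
  pos=6 start -> active=3
  pos=8 end -> active=2
  pos=8 start -> active=3
  pos=9 end -> active=2
  pos=9 end -> active=1
  pos=12 end -> active=0
Maximum simultaneous active: 3
Minimum registers needed: 3

3


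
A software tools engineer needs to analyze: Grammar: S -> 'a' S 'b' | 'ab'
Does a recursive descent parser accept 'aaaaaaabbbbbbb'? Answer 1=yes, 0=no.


Grammar accepts strings of the form a^n b^n (n >= 1)
Word: 'aaaaaaabbbbbbb'
Counting: 7 a's and 7 b's
Check: 7 == 7? Yes
Derivation (S -> aSb applied 6 time(s), then S -> ab): S => aSb => aaSbb => aaaSbbb => aaaaSbbbb => aaaaaSbbbbb => aaaaaaSbbbbbb => aaaaaaabbbbbbb
Accepted

1


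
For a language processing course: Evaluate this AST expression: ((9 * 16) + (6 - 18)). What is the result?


Expression: ((9 * 16) + (6 - 18))
Evaluating step by step:
  9 * 16 = 144
  6 - 18 = -12
  144 + -12 = 132
Result: 132

132


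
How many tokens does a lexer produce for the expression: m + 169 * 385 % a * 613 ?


Scanning 'm + 169 * 385 % a * 613'
Token 1: 'm' -> identifier
Token 2: '+' -> operator
Token 3: '169' -> integer_literal
Token 4: '*' -> operator
Token 5: '385' -> integer_literal
Token 6: '%' -> operator
Token 7: 'a' -> identifier
Token 8: '*' -> operator
Token 9: '613' -> integer_literal
Total tokens: 9

9


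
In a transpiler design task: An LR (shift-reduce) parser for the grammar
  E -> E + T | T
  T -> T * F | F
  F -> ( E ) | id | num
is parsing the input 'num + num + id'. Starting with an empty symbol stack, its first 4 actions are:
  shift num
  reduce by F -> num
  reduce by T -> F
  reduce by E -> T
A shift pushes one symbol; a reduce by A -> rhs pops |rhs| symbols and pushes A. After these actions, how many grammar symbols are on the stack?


Tracking the symbol stack through each action:
  Action 1: shift 'num' : push -> stack = [num] (size 1)
  Action 2: reduce by F -> num : pop 1, push F -> stack = [F] (size 1)
  Action 3: reduce by T -> F : pop 1, push T -> stack = [T] (size 1)
  Action 4: reduce by E -> T : pop 1, push E -> stack = [E] (size 1)
Final stack size: 1

1


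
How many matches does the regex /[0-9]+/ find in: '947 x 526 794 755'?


Pattern: /[0-9]+/ (int literals)
Input: '947 x 526 794 755'
Scanning for matches:
  Match 1: '947'
  Match 2: '526'
  Match 3: '794'
  Match 4: '755'
Total matches: 4

4


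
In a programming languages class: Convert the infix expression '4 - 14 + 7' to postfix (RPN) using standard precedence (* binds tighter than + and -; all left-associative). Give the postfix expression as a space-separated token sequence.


Applying the shunting-yard algorithm:
  Operand 4 -> output
  Push '-' onto operator stack -> op-stack: [-]
  Operand 14 -> output
  See '+' (prec 1); top '-' (prec 1) >= it -> pop '-' to output
  Push '+' onto operator stack -> op-stack: [+]
  Operand 7 -> output
  End of input: pop '+' to output
Postfix result: 4 14 - 7 +

4 14 - 7 +


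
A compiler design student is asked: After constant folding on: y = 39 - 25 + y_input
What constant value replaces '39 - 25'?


Identifying constant sub-expression:
  Original: y = 39 - 25 + y_input
  39 and 25 are both compile-time constants
  Evaluating: 39 - 25 = 14
  After folding: y = 14 + y_input

14


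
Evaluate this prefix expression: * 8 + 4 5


Parsing prefix expression: * 8 + 4 5
Step 1: Innermost operation '+ 4 5'
  4 + 5 = 9
Step 2: Outer operation '* 8 [9]'
  8 * 9 = 72

72


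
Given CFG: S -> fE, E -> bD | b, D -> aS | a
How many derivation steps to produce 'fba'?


Grammar: S -> fE, E -> bD | b, D -> aS | a
Deriving 'fba':
Step 1: S -> fE => fE
Step 2: E -> bD => fbD
Step 3: D -> a => fba
Total derivation steps: 3

3


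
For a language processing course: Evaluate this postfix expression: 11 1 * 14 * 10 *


Processing tokens left to right:
Push 11, Push 1
Pop 11 and 1, compute 11 * 1 = 11, push 11
Push 14
Pop 11 and 14, compute 11 * 14 = 154, push 154
Push 10
Pop 154 and 10, compute 154 * 10 = 1540, push 1540
Stack result: 1540

1540


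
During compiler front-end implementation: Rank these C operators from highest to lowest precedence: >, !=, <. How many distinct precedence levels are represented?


Looking up precedence for each operator:
  > -> precedence 4
  != -> precedence 3
  < -> precedence 4
Sorted highest to lowest: >, <, !=
Distinct precedence values: [4, 3]
Number of distinct levels: 2

2


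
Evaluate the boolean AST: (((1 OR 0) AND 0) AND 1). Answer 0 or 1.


Step 1: Evaluate inner node
  1 OR 0 = 1
Step 2: Evaluate next node
  1 AND 0 = 0
Step 3: Evaluate root node
  0 AND 1 = 0

0


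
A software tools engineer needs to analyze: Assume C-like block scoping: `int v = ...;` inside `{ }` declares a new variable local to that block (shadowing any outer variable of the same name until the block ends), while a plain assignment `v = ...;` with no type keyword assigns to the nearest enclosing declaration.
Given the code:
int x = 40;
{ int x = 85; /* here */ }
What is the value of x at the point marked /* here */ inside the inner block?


Analyzing scoping rules:
Outer scope: declares x = 40
Inner block: 'int x = 85;' declares a NEW x that shadows the outer one
Inside the block the inner declaration is in scope -> 85
Result: 85

85


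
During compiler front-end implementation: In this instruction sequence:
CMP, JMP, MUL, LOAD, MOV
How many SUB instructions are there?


Scanning instruction sequence for SUB:
  Position 1: CMP
  Position 2: JMP
  Position 3: MUL
  Position 4: LOAD
  Position 5: MOV
Matches at positions: []
Total SUB count: 0

0


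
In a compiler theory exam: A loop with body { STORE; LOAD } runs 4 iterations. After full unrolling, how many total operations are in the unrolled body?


Loop body operations: STORE, LOAD (2 ops per iteration)
Unrolling 4 iterations:
  Iteration 1: STORE, LOAD (2 ops)
  Iteration 2: STORE, LOAD (2 ops)
  Iteration 3: STORE, LOAD (2 ops)
  Iteration 4: STORE, LOAD (2 ops)
Total: 4 iterations * 2 ops/iter = 8 operations

8


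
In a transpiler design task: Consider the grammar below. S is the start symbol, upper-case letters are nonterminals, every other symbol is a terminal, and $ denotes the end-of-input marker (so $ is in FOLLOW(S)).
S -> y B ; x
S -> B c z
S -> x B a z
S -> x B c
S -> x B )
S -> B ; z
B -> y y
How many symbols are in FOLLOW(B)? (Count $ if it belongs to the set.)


S is the start symbol and does not occur in any rule body, so FOLLOW(S) = {$}.
Examining every occurrence of B in a rule body:
  S -> y B ; x : B is followed by terminal ';' -> add ';'
  S -> B c z : B is followed by terminal 'c' -> add 'c'
  S -> x B a z : B is followed by terminal 'a' -> add 'a'
  S -> x B c : B is followed by terminal 'c' -> add 'c' (already in the set)
  S -> x B ) : B is followed by terminal ')' -> add ')'
  S -> B ; z : B is followed by terminal ';' -> add ';' (already in the set)
  B -> y y : B does not occur in the body -> contributes nothing
FOLLOW(B) = {), ;, a, c}
Count: 4

4


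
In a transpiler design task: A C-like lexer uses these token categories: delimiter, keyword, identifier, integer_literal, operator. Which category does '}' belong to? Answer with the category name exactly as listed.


Token: '}'
Checking categories:
  identifier: no
  integer_literal: no
  operator: no
  keyword: no
  delimiter: YES
Category: delimiter

delimiter


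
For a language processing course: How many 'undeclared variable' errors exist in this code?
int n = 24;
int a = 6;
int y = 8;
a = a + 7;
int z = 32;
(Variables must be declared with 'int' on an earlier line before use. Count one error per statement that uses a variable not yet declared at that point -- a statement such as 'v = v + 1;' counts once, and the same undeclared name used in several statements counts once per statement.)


Scanning code line by line:
  Line 1: declare 'n' -> declared = ['n']
  Line 2: declare 'a' -> declared = ['a', 'n']
  Line 3: declare 'y' -> declared = ['a', 'n', 'y']
  Line 4: use 'a' -> OK (declared)
  Line 5: declare 'z' -> declared = ['a', 'n', 'y', 'z']
Total undeclared variable errors: 0

0


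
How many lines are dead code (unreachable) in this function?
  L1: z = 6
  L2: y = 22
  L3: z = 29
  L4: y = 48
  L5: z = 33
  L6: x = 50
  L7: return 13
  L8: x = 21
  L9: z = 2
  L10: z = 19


Analyzing control flow:
  L1: reachable (before return)
  L2: reachable (before return)
  L3: reachable (before return)
  L4: reachable (before return)
  L5: reachable (before return)
  L6: reachable (before return)
  L7: reachable (return statement)
  L8: DEAD (after return at L7)
  L9: DEAD (after return at L7)
  L10: DEAD (after return at L7)
Return at L7, total lines = 10
Dead lines: L8 through L10
Count: 3

3


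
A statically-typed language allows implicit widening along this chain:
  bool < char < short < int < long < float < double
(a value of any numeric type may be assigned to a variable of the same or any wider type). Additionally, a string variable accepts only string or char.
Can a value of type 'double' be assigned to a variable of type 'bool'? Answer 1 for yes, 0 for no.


Target variable type: bool
Source value type: double
Numeric ranks: double=6, bool=0
Widening allowed iff rank(source) <= rank(target): 6 <= 0? No
Result: 0

0


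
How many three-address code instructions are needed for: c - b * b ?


Expression: c - b * b
Generating three-address code (respecting * over +/- precedence):
  Instruction 1: t1 = b * b
  Instruction 2: t2 = c - t1
Total instructions: 2

2


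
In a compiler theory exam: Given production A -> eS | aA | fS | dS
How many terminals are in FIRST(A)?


Production: A -> eS | aA | fS | dS
Examining each alternative for leading terminals:
  A -> eS : first terminal = 'e'
  A -> aA : first terminal = 'a'
  A -> fS : first terminal = 'f'
  A -> dS : first terminal = 'd'
FIRST(A) = {a, d, e, f}
Count: 4

4


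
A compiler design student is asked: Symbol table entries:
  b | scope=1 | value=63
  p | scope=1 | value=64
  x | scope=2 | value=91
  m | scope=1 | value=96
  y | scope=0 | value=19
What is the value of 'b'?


Searching symbol table for 'b':
  b | scope=1 | value=63 <- MATCH
  p | scope=1 | value=64
  x | scope=2 | value=91
  m | scope=1 | value=96
  y | scope=0 | value=19
Found 'b' at scope 1 with value 63

63


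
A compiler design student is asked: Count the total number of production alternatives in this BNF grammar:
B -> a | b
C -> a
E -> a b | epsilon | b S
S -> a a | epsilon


Counting alternatives per rule:
  B: 2 alternative(s)
  C: 1 alternative(s)
  E: 3 alternative(s)
  S: 2 alternative(s)
Sum: 2 + 1 + 3 + 2 = 8

8


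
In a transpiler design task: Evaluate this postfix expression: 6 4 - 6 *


Processing tokens left to right:
Push 6, Push 4
Pop 6 and 4, compute 6 - 4 = 2, push 2
Push 6
Pop 2 and 6, compute 2 * 6 = 12, push 12
Stack result: 12

12


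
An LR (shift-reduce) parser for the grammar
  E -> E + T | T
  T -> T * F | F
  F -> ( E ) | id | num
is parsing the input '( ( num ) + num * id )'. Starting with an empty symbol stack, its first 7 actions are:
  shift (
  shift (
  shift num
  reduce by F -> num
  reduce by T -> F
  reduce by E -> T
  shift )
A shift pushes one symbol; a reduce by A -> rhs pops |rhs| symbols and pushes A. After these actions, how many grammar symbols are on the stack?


Tracking the symbol stack through each action:
  Action 1: shift '(' : push -> stack = [(] (size 1)
  Action 2: shift '(' : push -> stack = [(, (] (size 2)
  Action 3: shift 'num' : push -> stack = [(, (, num] (size 3)
  Action 4: reduce by F -> num : pop 1, push F -> stack = [(, (, F] (size 3)
  Action 5: reduce by T -> F : pop 1, push T -> stack = [(, (, T] (size 3)
  Action 6: reduce by E -> T : pop 1, push E -> stack = [(, (, E] (size 3)
  Action 7: shift ')' : push -> stack = [(, (, E, )] (size 4)
Final stack size: 4

4


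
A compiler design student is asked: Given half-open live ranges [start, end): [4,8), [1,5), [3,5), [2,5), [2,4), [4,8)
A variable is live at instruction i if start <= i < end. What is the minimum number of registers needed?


Live ranges:
  Var0: [4, 8)
  Var1: [1, 5)
  Var2: [3, 5)
  Var3: [2, 5)
  Var4: [2, 4)
  Var5: [4, 8)
Sweep-line events (position, delta, active):
  pos=1 start -> active=1
  pos=2 start -> active=2
  pos=2 start -> active=3
  pos=3 start -> active=4
  pos=4 end -> active=3
  pos=4 start -> active=4
  pos=4 start -> active=5
  pos=5 end -> active=4
  pos=5 end -> active=3
  pos=5 end -> active=2
  pos=8 end -> active=1
  pos=8 end -> active=0
Maximum simultaneous active: 5
Minimum registers needed: 5

5


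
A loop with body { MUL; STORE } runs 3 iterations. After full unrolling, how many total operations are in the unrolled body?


Loop body operations: MUL, STORE (2 ops per iteration)
Unrolling 3 iterations:
  Iteration 1: MUL, STORE (2 ops)
  Iteration 2: MUL, STORE (2 ops)
  Iteration 3: MUL, STORE (2 ops)
Total: 3 iterations * 2 ops/iter = 6 operations

6


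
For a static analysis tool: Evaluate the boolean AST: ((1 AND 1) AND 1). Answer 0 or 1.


Step 1: Evaluate inner node
  1 AND 1 = 1
Step 2: Evaluate root node
  1 AND 1 = 1

1


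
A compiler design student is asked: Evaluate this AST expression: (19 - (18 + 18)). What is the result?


Expression: (19 - (18 + 18))
Evaluating step by step:
  18 + 18 = 36
  19 - 36 = -17
Result: -17

-17


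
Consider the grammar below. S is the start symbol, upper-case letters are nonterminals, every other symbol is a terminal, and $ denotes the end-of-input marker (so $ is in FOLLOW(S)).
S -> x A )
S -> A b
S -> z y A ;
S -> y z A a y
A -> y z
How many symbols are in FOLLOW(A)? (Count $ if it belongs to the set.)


S is the start symbol and does not occur in any rule body, so FOLLOW(S) = {$}.
Examining every occurrence of A in a rule body:
  S -> x A ) : A is followed by terminal ')' -> add ')'
  S -> A b : A is followed by terminal 'b' -> add 'b'
  S -> z y A ; : A is followed by terminal ';' -> add ';'
  S -> y z A a y : A is followed by terminal 'a' -> add 'a'
  A -> y z : A does not occur in the body -> contributes nothing
FOLLOW(A) = {), ;, a, b}
Count: 4

4


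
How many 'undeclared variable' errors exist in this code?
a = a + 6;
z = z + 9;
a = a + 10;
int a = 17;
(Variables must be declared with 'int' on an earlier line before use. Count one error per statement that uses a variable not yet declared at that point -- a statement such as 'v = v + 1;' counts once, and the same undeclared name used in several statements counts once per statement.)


Scanning code line by line:
  Line 1: use 'a' -> ERROR (undeclared)
  Line 2: use 'z' -> ERROR (undeclared)
  Line 3: use 'a' -> ERROR (undeclared)
  Line 4: declare 'a' -> declared = ['a']
Total undeclared variable errors: 3

3
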